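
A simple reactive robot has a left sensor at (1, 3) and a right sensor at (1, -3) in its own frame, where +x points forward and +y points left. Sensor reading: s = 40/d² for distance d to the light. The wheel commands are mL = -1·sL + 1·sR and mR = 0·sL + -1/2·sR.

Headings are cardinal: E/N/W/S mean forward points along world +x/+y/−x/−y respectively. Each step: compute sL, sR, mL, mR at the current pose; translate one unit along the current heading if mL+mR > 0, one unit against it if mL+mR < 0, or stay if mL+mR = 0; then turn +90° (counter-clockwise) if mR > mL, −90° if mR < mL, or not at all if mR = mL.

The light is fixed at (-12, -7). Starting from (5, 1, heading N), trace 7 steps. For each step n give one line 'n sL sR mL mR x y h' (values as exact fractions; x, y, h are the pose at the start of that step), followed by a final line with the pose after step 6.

0 40/277 40/481 -8160/133237 -20/481 5 1 N
1 5/34 10/89 -105/3026 -5/89 5 0 W
2 40/289 8/101 -1728/29189 -4/101 6 0 N
3 20/149 4/37 -144/5513 -2/37 6 -1 W
4 8/61 40/533 -1824/32513 -20/533 7 -1 N
5 5/41 10/97 -75/3977 -5/97 7 -2 W
6 8/65 8/113 -384/7345 -4/113 8 -2 N
final 8 -3 W

n=0: pose=(5,1,N); sL=40/277, sR=40/481; mL=-8160/133237, mR=-20/481; mL+mR=-13700/133237 → advance -1; mR−mL=2620/133237 → turn +1·90°
n=1: pose=(5,0,W); sL=5/34, sR=10/89; mL=-105/3026, mR=-5/89; mL+mR=-275/3026 → advance -1; mR−mL=-65/3026 → turn -1·90°
n=2: pose=(6,0,N); sL=40/289, sR=8/101; mL=-1728/29189, mR=-4/101; mL+mR=-2884/29189 → advance -1; mR−mL=572/29189 → turn +1·90°
n=3: pose=(6,-1,W); sL=20/149, sR=4/37; mL=-144/5513, mR=-2/37; mL+mR=-442/5513 → advance -1; mR−mL=-154/5513 → turn -1·90°
n=4: pose=(7,-1,N); sL=8/61, sR=40/533; mL=-1824/32513, mR=-20/533; mL+mR=-3044/32513 → advance -1; mR−mL=604/32513 → turn +1·90°
n=5: pose=(7,-2,W); sL=5/41, sR=10/97; mL=-75/3977, mR=-5/97; mL+mR=-280/3977 → advance -1; mR−mL=-130/3977 → turn -1·90°
n=6: pose=(8,-2,N); sL=8/65, sR=8/113; mL=-384/7345, mR=-4/113; mL+mR=-644/7345 → advance -1; mR−mL=124/7345 → turn +1·90°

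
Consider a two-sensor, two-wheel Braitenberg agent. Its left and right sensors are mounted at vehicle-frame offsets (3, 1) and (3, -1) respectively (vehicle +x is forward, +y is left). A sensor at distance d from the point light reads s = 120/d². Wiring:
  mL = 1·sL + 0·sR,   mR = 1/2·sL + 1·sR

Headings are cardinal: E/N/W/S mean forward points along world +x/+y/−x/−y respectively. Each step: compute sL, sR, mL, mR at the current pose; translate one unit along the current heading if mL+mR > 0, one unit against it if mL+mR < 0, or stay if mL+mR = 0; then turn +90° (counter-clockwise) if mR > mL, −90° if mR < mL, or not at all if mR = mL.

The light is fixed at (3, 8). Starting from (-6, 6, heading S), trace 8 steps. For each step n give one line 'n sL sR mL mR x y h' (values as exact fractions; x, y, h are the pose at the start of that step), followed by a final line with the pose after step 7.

0 120/89 24/25 120/89 3636/2225 -6 6 S
1 3 30/13 3 99/26 -6 5 E
2 40/27 120/49 40/27 4220/1323 -5 5 N
3 12/13 60/61 12/13 1146/793 -5 6 W
4 120/89 24/25 120/89 3636/2225 -6 6 S
5 3 30/13 3 99/26 -6 5 E
6 40/27 120/49 40/27 4220/1323 -5 5 N
7 12/13 60/61 12/13 1146/793 -5 6 W
final -6 6 S

n=0: pose=(-6,6,S); sL=120/89, sR=24/25; mL=120/89, mR=3636/2225; mL+mR=6636/2225 → advance +1; mR−mL=636/2225 → turn +1·90°
n=1: pose=(-6,5,E); sL=3, sR=30/13; mL=3, mR=99/26; mL+mR=177/26 → advance +1; mR−mL=21/26 → turn +1·90°
n=2: pose=(-5,5,N); sL=40/27, sR=120/49; mL=40/27, mR=4220/1323; mL+mR=2060/441 → advance +1; mR−mL=2260/1323 → turn +1·90°
n=3: pose=(-5,6,W); sL=12/13, sR=60/61; mL=12/13, mR=1146/793; mL+mR=1878/793 → advance +1; mR−mL=414/793 → turn +1·90°
n=4: pose=(-6,6,S); sL=120/89, sR=24/25; mL=120/89, mR=3636/2225; mL+mR=6636/2225 → advance +1; mR−mL=636/2225 → turn +1·90°
n=5: pose=(-6,5,E); sL=3, sR=30/13; mL=3, mR=99/26; mL+mR=177/26 → advance +1; mR−mL=21/26 → turn +1·90°
n=6: pose=(-5,5,N); sL=40/27, sR=120/49; mL=40/27, mR=4220/1323; mL+mR=2060/441 → advance +1; mR−mL=2260/1323 → turn +1·90°
n=7: pose=(-5,6,W); sL=12/13, sR=60/61; mL=12/13, mR=1146/793; mL+mR=1878/793 → advance +1; mR−mL=414/793 → turn +1·90°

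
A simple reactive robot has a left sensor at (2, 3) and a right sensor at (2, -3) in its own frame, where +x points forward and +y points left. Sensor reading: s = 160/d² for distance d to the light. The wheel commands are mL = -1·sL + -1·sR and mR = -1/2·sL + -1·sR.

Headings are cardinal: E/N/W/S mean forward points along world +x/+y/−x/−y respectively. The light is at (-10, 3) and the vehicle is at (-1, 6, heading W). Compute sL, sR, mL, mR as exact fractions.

160/49 32/17 -4288/833 -2928/833

left sensor world pos  = (-3, 3); dL² = 49
right sensor world pos = (-3, 9); dR² = 85
sL = 160/49 = 160/49
sR = 160/85 = 32/17
mL = -1·sL + -1·sR = -4288/833
mR = -1/2·sL + -1·sR = -2928/833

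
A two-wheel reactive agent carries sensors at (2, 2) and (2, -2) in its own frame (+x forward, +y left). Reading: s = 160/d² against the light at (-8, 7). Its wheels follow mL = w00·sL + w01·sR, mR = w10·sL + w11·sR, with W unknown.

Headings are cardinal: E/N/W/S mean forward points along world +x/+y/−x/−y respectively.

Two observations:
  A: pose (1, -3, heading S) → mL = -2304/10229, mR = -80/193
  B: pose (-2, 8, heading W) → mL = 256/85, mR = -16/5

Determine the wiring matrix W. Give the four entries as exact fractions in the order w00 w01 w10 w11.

1 -1 0 -1/2

obs A: pose=(1,-3,S) → sL=32/53, sR=160/193, mL=-2304/10229, mR=-80/193
obs B: pose=(-2,8,W) → sL=160/17, sR=32/5, mL=256/85, mR=-16/5
sensor matrix S = [[32/53, 160/193], [160/17, 32/5]]; det S = -3424256/869465
solve [mL_A; mL_B] = S·[w00; w01] and [mR_A; mR_B] = S·[w10; w11]:
  w00 = 1, w01 = -1, w10 = 0, w11 = -1/2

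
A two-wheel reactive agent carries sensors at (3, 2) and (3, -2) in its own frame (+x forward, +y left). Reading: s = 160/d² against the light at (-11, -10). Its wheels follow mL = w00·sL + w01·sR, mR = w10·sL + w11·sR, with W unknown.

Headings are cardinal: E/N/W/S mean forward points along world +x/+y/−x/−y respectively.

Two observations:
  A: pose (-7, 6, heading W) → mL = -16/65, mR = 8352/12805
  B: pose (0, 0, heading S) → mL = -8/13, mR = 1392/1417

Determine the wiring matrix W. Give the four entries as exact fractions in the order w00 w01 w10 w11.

0 -1/2 1/2 1/2

obs A: pose=(-7,6,W) → sL=160/197, sR=32/65, mL=-16/65, mR=8352/12805
obs B: pose=(0,0,S) → sL=80/109, sR=16/13, mL=-8/13, mR=1392/1417
sensor matrix S = [[160/197, 32/65], [80/109, 16/13]]; det S = 178176/279149
solve [mL_A; mL_B] = S·[w00; w01] and [mR_A; mR_B] = S·[w10; w11]:
  w00 = 0, w01 = -1/2, w10 = 1/2, w11 = 1/2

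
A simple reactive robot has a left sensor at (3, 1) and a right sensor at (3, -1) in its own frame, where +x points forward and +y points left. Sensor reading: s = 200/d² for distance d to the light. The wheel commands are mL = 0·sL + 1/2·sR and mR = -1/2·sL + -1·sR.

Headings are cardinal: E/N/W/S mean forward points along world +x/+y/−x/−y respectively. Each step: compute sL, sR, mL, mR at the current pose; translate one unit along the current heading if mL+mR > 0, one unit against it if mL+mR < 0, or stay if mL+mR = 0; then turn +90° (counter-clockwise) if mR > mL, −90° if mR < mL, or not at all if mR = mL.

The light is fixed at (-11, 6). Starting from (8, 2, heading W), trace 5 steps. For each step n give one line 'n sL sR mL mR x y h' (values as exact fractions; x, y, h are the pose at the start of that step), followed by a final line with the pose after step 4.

0 200/281 40/53 20/53 -16540/14893 8 2 W
1 100/181 100/221 50/221 -29150/40001 9 2 N
2 40/109 40/113 20/113 -6620/12317 9 1 E
3 25/58 50/97 25/97 -8225/11252 8 1 S
4 200/281 40/53 20/53 -16540/14893 8 2 W
final 9 2 N

n=0: pose=(8,2,W); sL=200/281, sR=40/53; mL=20/53, mR=-16540/14893; mL+mR=-10920/14893 → advance -1; mR−mL=-22160/14893 → turn -1·90°
n=1: pose=(9,2,N); sL=100/181, sR=100/221; mL=50/221, mR=-29150/40001; mL+mR=-20100/40001 → advance -1; mR−mL=-38200/40001 → turn -1·90°
n=2: pose=(9,1,E); sL=40/109, sR=40/113; mL=20/113, mR=-6620/12317; mL+mR=-4440/12317 → advance -1; mR−mL=-8800/12317 → turn -1·90°
n=3: pose=(8,1,S); sL=25/58, sR=50/97; mL=25/97, mR=-8225/11252; mL+mR=-5325/11252 → advance -1; mR−mL=-11125/11252 → turn -1·90°
n=4: pose=(8,2,W); sL=200/281, sR=40/53; mL=20/53, mR=-16540/14893; mL+mR=-10920/14893 → advance -1; mR−mL=-22160/14893 → turn -1·90°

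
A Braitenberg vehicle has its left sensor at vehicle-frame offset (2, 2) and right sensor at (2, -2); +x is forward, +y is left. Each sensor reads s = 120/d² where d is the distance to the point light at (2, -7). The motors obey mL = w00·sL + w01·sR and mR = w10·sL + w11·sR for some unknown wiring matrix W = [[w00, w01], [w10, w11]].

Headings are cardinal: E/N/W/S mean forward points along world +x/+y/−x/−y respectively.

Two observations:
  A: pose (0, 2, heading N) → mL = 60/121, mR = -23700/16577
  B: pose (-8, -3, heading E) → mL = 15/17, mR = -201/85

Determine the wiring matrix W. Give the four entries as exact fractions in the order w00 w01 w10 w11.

0 1/2 -1/2 -1

obs A: pose=(0,2,N) → sL=120/137, sR=120/121, mL=60/121, mR=-23700/16577
obs B: pose=(-8,-3,E) → sL=6/5, sR=30/17, mL=15/17, mR=-201/85
sensor matrix S = [[120/137, 120/121], [6/5, 30/17]]; det S = 100224/281809
solve [mL_A; mL_B] = S·[w00; w01] and [mR_A; mR_B] = S·[w10; w11]:
  w00 = 0, w01 = 1/2, w10 = -1/2, w11 = -1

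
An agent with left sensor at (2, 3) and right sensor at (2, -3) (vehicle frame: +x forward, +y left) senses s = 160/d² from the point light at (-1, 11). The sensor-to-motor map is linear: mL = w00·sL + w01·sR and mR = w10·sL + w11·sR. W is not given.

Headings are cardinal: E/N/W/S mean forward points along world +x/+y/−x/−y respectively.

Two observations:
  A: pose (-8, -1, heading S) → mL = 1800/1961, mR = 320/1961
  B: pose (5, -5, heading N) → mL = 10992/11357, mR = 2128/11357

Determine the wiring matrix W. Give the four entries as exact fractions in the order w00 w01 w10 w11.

obs A: pose=(-8,-1,S) → sL=40/53, sR=20/37, mL=1800/1961, mR=320/1961
obs B: pose=(5,-5,N) → sL=32/41, sR=160/277, mL=10992/11357, mR=2128/11357
sensor matrix S = [[40/53, 20/37], [32/41, 160/277]]; det S = 312960/22271077
solve [mL_A; mL_B] = S·[w00; w01] and [mR_A; mR_B] = S·[w10; w11]:
  w00 = 1/2, w01 = 1, w10 = -1/2, w11 = 1

1/2 1 -1/2 1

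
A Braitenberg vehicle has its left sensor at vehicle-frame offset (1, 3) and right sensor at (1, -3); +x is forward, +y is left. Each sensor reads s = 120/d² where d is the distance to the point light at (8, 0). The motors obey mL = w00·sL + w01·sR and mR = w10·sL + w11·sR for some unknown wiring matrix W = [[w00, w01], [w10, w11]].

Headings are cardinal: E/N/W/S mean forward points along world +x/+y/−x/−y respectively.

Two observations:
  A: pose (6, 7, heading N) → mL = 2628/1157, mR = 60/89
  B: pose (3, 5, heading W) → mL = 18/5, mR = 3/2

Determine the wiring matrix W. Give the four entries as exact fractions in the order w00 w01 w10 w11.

obs A: pose=(6,7,N) → sL=120/89, sR=24/13, mL=2628/1157, mR=60/89
obs B: pose=(3,5,W) → sL=3, sR=6/5, mL=18/5, mR=3/2
sensor matrix S = [[120/89, 24/13], [3, 6/5]]; det S = -4536/1157
solve [mL_A; mL_B] = S·[w00; w01] and [mR_A; mR_B] = S·[w10; w11]:
  w00 = 1, w01 = 1/2, w10 = 1/2, w11 = 0

1 1/2 1/2 0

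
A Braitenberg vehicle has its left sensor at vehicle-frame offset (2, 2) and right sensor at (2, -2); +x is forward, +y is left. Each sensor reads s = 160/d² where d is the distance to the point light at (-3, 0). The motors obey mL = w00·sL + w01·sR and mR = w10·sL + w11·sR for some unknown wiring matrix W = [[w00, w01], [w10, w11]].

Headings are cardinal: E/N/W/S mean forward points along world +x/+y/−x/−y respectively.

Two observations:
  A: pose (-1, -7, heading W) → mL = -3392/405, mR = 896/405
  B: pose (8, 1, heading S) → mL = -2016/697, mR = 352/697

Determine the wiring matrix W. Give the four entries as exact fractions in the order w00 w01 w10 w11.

-1 -1 -1/2 1/2

obs A: pose=(-1,-7,W) → sL=160/81, sR=32/5, mL=-3392/405, mR=896/405
obs B: pose=(8,1,S) → sL=16/17, sR=80/41, mL=-2016/697, mR=352/697
sensor matrix S = [[160/81, 32/5], [16/17, 80/41]]; det S = -612352/282285
solve [mL_A; mL_B] = S·[w00; w01] and [mR_A; mR_B] = S·[w10; w11]:
  w00 = -1, w01 = -1, w10 = -1/2, w11 = 1/2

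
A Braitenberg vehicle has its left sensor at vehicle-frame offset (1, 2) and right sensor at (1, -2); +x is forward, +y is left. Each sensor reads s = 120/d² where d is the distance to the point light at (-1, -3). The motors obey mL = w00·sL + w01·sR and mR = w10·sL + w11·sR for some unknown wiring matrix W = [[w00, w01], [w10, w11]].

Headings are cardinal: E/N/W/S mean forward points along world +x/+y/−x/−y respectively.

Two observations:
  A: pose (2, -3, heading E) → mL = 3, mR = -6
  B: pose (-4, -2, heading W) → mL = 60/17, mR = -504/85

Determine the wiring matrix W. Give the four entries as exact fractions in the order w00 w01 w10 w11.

obs A: pose=(2,-3,E) → sL=6, sR=6, mL=3, mR=-6
obs B: pose=(-4,-2,W) → sL=120/17, sR=24/5, mL=60/17, mR=-504/85
sensor matrix S = [[6, 6], [120/17, 24/5]]; det S = -1152/85
solve [mL_A; mL_B] = S·[w00; w01] and [mR_A; mR_B] = S·[w10; w11]:
  w00 = 1/2, w01 = 0, w10 = -1/2, w11 = -1/2

1/2 0 -1/2 -1/2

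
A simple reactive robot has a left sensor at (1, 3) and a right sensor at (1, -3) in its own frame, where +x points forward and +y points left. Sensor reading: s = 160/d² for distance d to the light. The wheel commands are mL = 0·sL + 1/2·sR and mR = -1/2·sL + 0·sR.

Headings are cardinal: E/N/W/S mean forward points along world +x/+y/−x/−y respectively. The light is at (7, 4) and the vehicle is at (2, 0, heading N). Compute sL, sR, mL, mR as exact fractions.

160/73 160/13 80/13 -80/73

left sensor world pos  = (-1, 1); dL² = 73
right sensor world pos = (5, 1); dR² = 13
sL = 160/73 = 160/73
sR = 160/13 = 160/13
mL = 0·sL + 1/2·sR = 80/13
mR = -1/2·sL + 0·sR = -80/73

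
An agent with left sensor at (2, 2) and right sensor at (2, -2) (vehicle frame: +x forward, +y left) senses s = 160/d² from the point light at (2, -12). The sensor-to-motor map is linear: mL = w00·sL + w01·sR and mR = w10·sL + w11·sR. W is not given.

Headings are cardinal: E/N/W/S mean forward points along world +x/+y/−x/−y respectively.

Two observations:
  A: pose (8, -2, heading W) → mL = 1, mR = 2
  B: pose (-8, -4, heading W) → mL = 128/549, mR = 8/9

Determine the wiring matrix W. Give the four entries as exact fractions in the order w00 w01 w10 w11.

obs A: pose=(8,-2,W) → sL=2, sR=1, mL=1, mR=2
obs B: pose=(-8,-4,W) → sL=8/9, sR=40/61, mL=128/549, mR=8/9
sensor matrix S = [[2, 1], [8/9, 40/61]]; det S = 232/549
solve [mL_A; mL_B] = S·[w00; w01] and [mR_A; mR_B] = S·[w10; w11]:
  w00 = 1, w01 = -1, w10 = 1, w11 = 0

1 -1 1 0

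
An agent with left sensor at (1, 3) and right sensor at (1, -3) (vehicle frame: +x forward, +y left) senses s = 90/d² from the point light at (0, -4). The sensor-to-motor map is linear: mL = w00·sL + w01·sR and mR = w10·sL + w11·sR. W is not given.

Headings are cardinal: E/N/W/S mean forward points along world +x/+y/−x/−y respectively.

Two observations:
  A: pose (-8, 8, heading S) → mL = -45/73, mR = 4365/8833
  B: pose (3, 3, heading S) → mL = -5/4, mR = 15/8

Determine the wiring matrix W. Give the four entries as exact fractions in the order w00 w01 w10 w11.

obs A: pose=(-8,8,S) → sL=45/73, sR=45/121, mL=-45/73, mR=4365/8833
obs B: pose=(3,3,S) → sL=5/4, sR=5/2, mL=-5/4, mR=15/8
sensor matrix S = [[45/73, 45/121], [5/4, 5/2]]; det S = 38025/35332
solve [mL_A; mL_B] = S·[w00; w01] and [mR_A; mR_B] = S·[w10; w11]:
  w00 = -1, w01 = 0, w10 = 1/2, w11 = 1/2

-1 0 1/2 1/2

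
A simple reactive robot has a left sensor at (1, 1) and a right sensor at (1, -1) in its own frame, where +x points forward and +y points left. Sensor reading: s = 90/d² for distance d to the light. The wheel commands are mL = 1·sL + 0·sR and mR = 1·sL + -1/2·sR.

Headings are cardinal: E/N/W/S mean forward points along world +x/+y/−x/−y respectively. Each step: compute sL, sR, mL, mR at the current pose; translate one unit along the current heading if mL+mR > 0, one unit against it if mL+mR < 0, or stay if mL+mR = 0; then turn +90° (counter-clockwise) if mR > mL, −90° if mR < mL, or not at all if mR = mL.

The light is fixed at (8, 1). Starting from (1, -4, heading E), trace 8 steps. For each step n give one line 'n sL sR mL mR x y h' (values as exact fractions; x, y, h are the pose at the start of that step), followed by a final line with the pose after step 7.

0 45/26 5/4 45/26 115/104 1 -4 E
1 90/61 18/17 90/61 981/1037 2 -4 S
2 45/49 45/37 45/49 1125/3626 2 -5 W
3 90/89 90/61 90/89 1485/5429 1 -5 N
4 45/26 5/4 45/26 115/104 1 -4 E
5 90/61 18/17 90/61 981/1037 2 -4 S
6 45/49 45/37 45/49 1125/3626 2 -5 W
7 90/89 90/61 90/89 1485/5429 1 -5 N
final 1 -4 E

n=0: pose=(1,-4,E); sL=45/26, sR=5/4; mL=45/26, mR=115/104; mL+mR=295/104 → advance +1; mR−mL=-5/8 → turn -1·90°
n=1: pose=(2,-4,S); sL=90/61, sR=18/17; mL=90/61, mR=981/1037; mL+mR=2511/1037 → advance +1; mR−mL=-9/17 → turn -1·90°
n=2: pose=(2,-5,W); sL=45/49, sR=45/37; mL=45/49, mR=1125/3626; mL+mR=4455/3626 → advance +1; mR−mL=-45/74 → turn -1·90°
n=3: pose=(1,-5,N); sL=90/89, sR=90/61; mL=90/89, mR=1485/5429; mL+mR=6975/5429 → advance +1; mR−mL=-45/61 → turn -1·90°
n=4: pose=(1,-4,E); sL=45/26, sR=5/4; mL=45/26, mR=115/104; mL+mR=295/104 → advance +1; mR−mL=-5/8 → turn -1·90°
n=5: pose=(2,-4,S); sL=90/61, sR=18/17; mL=90/61, mR=981/1037; mL+mR=2511/1037 → advance +1; mR−mL=-9/17 → turn -1·90°
n=6: pose=(2,-5,W); sL=45/49, sR=45/37; mL=45/49, mR=1125/3626; mL+mR=4455/3626 → advance +1; mR−mL=-45/74 → turn -1·90°
n=7: pose=(1,-5,N); sL=90/89, sR=90/61; mL=90/89, mR=1485/5429; mL+mR=6975/5429 → advance +1; mR−mL=-45/61 → turn -1·90°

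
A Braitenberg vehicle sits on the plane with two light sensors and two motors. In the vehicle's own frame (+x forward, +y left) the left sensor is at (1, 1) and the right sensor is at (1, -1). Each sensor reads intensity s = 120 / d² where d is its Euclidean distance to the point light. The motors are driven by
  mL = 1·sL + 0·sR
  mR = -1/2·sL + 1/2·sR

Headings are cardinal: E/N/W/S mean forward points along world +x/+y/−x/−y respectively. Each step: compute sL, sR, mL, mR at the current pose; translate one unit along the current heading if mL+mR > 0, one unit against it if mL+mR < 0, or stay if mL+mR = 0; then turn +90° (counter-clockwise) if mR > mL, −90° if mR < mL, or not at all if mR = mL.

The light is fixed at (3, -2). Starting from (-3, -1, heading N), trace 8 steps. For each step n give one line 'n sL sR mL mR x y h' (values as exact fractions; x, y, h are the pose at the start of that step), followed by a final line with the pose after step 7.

0 120/53 120/29 120/53 1440/1537 -3 -1 N
1 60/17 60/13 60/17 120/221 -3 0 E
2 120/17 120/37 120/17 -1200/629 -2 0 S
3 10/3 3 10/3 -1/6 -2 -1 W
4 120/53 120/29 120/53 1440/1537 -3 -1 N
5 60/17 60/13 60/17 120/221 -3 0 E
6 120/17 120/37 120/17 -1200/629 -2 0 S
7 10/3 3 10/3 -1/6 -2 -1 W
final -3 -1 N

n=0: pose=(-3,-1,N); sL=120/53, sR=120/29; mL=120/53, mR=1440/1537; mL+mR=4920/1537 → advance +1; mR−mL=-2040/1537 → turn -1·90°
n=1: pose=(-3,0,E); sL=60/17, sR=60/13; mL=60/17, mR=120/221; mL+mR=900/221 → advance +1; mR−mL=-660/221 → turn -1·90°
n=2: pose=(-2,0,S); sL=120/17, sR=120/37; mL=120/17, mR=-1200/629; mL+mR=3240/629 → advance +1; mR−mL=-5640/629 → turn -1·90°
n=3: pose=(-2,-1,W); sL=10/3, sR=3; mL=10/3, mR=-1/6; mL+mR=19/6 → advance +1; mR−mL=-7/2 → turn -1·90°
n=4: pose=(-3,-1,N); sL=120/53, sR=120/29; mL=120/53, mR=1440/1537; mL+mR=4920/1537 → advance +1; mR−mL=-2040/1537 → turn -1·90°
n=5: pose=(-3,0,E); sL=60/17, sR=60/13; mL=60/17, mR=120/221; mL+mR=900/221 → advance +1; mR−mL=-660/221 → turn -1·90°
n=6: pose=(-2,0,S); sL=120/17, sR=120/37; mL=120/17, mR=-1200/629; mL+mR=3240/629 → advance +1; mR−mL=-5640/629 → turn -1·90°
n=7: pose=(-2,-1,W); sL=10/3, sR=3; mL=10/3, mR=-1/6; mL+mR=19/6 → advance +1; mR−mL=-7/2 → turn -1·90°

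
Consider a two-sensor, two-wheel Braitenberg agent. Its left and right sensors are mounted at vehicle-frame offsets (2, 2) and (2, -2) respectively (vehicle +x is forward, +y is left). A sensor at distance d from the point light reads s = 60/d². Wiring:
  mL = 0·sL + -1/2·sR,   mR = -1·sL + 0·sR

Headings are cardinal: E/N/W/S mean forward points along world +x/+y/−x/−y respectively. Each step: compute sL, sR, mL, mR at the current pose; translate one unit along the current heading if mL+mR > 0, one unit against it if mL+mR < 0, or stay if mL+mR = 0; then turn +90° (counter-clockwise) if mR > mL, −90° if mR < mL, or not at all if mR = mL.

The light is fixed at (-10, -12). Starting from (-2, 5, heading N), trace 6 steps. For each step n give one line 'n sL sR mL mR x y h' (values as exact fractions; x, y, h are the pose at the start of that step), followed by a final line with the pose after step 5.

0 60/397 60/461 -30/461 -60/397 -2 5 N
1 15/106 15/74 -15/148 -15/106 -2 4 E
2 60/277 60/221 -30/221 -60/277 -3 4 S
3 6/25 30/193 -15/193 -6/25 -3 5 W
4 60/397 60/461 -30/461 -60/397 -2 5 N
5 15/106 15/74 -15/148 -15/106 -2 4 E
final -3 4 S

n=0: pose=(-2,5,N); sL=60/397, sR=60/461; mL=-30/461, mR=-60/397; mL+mR=-39570/183017 → advance -1; mR−mL=-15750/183017 → turn -1·90°
n=1: pose=(-2,4,E); sL=15/106, sR=15/74; mL=-15/148, mR=-15/106; mL+mR=-1905/7844 → advance -1; mR−mL=-315/7844 → turn -1·90°
n=2: pose=(-3,4,S); sL=60/277, sR=60/221; mL=-30/221, mR=-60/277; mL+mR=-21570/61217 → advance -1; mR−mL=-4950/61217 → turn -1·90°
n=3: pose=(-3,5,W); sL=6/25, sR=30/193; mL=-15/193, mR=-6/25; mL+mR=-1533/4825 → advance -1; mR−mL=-783/4825 → turn -1·90°
n=4: pose=(-2,5,N); sL=60/397, sR=60/461; mL=-30/461, mR=-60/397; mL+mR=-39570/183017 → advance -1; mR−mL=-15750/183017 → turn -1·90°
n=5: pose=(-2,4,E); sL=15/106, sR=15/74; mL=-15/148, mR=-15/106; mL+mR=-1905/7844 → advance -1; mR−mL=-315/7844 → turn -1·90°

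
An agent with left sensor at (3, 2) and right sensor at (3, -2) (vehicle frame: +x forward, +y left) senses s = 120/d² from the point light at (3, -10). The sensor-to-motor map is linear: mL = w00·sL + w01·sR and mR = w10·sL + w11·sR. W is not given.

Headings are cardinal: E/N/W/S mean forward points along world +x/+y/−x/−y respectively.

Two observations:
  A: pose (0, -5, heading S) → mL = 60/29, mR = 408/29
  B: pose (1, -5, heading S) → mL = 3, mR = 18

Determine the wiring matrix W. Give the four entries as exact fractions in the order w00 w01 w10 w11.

0 1/2 1/2 1/2

obs A: pose=(0,-5,S) → sL=24, sR=120/29, mL=60/29, mR=408/29
obs B: pose=(1,-5,S) → sL=30, sR=6, mL=3, mR=18
sensor matrix S = [[24, 120/29], [30, 6]]; det S = 576/29
solve [mL_A; mL_B] = S·[w00; w01] and [mR_A; mR_B] = S·[w10; w11]:
  w00 = 0, w01 = 1/2, w10 = 1/2, w11 = 1/2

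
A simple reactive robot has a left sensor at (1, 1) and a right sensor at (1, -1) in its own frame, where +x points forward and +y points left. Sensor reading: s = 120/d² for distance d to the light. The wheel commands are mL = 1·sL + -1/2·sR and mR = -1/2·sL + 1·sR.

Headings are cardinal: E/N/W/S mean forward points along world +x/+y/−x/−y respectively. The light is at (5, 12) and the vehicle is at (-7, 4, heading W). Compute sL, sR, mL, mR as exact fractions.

left sensor world pos  = (-8, 3); dL² = 250
right sensor world pos = (-8, 5); dR² = 218
sL = 120/250 = 12/25
sR = 120/218 = 60/109
mL = 1·sL + -1/2·sR = 558/2725
mR = -1/2·sL + 1·sR = 846/2725

12/25 60/109 558/2725 846/2725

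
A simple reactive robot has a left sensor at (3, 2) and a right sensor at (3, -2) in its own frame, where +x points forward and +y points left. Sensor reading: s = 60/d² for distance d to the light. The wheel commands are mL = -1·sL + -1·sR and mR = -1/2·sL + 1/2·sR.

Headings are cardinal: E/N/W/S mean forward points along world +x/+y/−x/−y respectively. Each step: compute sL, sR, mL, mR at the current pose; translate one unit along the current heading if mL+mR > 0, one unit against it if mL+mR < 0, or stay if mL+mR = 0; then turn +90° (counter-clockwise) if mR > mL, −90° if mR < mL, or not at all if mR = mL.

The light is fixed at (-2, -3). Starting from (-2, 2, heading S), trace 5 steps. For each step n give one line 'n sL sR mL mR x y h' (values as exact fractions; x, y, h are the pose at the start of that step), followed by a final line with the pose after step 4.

0 15/2 15/2 -15 0 -2 2 S
1 60/73 12/5 -1176/365 288/365 -2 3 E
2 2/3 30/41 -172/123 4/123 -3 3 N
3 12/5 12/13 -216/65 -48/65 -3 2 W
4 15/2 15/2 -15 0 -2 2 S
final -2 3 E

n=0: pose=(-2,2,S); sL=15/2, sR=15/2; mL=-15, mR=0; mL+mR=-15 → advance -1; mR−mL=15 → turn +1·90°
n=1: pose=(-2,3,E); sL=60/73, sR=12/5; mL=-1176/365, mR=288/365; mL+mR=-888/365 → advance -1; mR−mL=1464/365 → turn +1·90°
n=2: pose=(-3,3,N); sL=2/3, sR=30/41; mL=-172/123, mR=4/123; mL+mR=-56/41 → advance -1; mR−mL=176/123 → turn +1·90°
n=3: pose=(-3,2,W); sL=12/5, sR=12/13; mL=-216/65, mR=-48/65; mL+mR=-264/65 → advance -1; mR−mL=168/65 → turn +1·90°
n=4: pose=(-2,2,S); sL=15/2, sR=15/2; mL=-15, mR=0; mL+mR=-15 → advance -1; mR−mL=15 → turn +1·90°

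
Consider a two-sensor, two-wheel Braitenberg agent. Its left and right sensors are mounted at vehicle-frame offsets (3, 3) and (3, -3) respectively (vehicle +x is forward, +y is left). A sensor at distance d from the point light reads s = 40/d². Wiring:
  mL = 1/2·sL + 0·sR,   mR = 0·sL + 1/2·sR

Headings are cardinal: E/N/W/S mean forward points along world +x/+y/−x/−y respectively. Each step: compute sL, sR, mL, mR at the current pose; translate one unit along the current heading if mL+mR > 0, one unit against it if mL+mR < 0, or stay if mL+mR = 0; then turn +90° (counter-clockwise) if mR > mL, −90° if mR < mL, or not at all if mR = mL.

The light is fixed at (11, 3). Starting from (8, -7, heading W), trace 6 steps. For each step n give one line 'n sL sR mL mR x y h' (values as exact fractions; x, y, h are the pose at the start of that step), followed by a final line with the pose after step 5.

0 8/41 8/17 4/41 4/17 8 -7 W
1 4/17 20/109 2/17 10/109 7 -7 S
2 8/49 40/113 4/49 20/113 7 -8 W
3 1/5 2/13 1/10 1/13 6 -8 S
4 40/289 8/29 20/289 4/29 6 -9 W
5 20/117 20/153 10/117 10/153 5 -9 S
final 5 -10 W

n=0: pose=(8,-7,W); sL=8/41, sR=8/17; mL=4/41, mR=4/17; mL+mR=232/697 → advance +1; mR−mL=96/697 → turn +1·90°
n=1: pose=(7,-7,S); sL=4/17, sR=20/109; mL=2/17, mR=10/109; mL+mR=388/1853 → advance +1; mR−mL=-48/1853 → turn -1·90°
n=2: pose=(7,-8,W); sL=8/49, sR=40/113; mL=4/49, mR=20/113; mL+mR=1432/5537 → advance +1; mR−mL=528/5537 → turn +1·90°
n=3: pose=(6,-8,S); sL=1/5, sR=2/13; mL=1/10, mR=1/13; mL+mR=23/130 → advance +1; mR−mL=-3/130 → turn -1·90°
n=4: pose=(6,-9,W); sL=40/289, sR=8/29; mL=20/289, mR=4/29; mL+mR=1736/8381 → advance +1; mR−mL=576/8381 → turn +1·90°
n=5: pose=(5,-9,S); sL=20/117, sR=20/153; mL=10/117, mR=10/153; mL+mR=100/663 → advance +1; mR−mL=-40/1989 → turn -1·90°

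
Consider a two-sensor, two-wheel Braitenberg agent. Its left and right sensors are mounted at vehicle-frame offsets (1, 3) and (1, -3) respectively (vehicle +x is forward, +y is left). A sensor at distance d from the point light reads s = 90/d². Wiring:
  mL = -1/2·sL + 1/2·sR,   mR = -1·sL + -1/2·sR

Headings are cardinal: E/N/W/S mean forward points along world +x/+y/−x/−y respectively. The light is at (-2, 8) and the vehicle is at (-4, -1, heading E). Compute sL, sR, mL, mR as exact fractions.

left sensor world pos  = (-3, 2); dL² = 37
right sensor world pos = (-3, -4); dR² = 145
sL = 90/37 = 90/37
sR = 90/145 = 18/29
mL = -1/2·sL + 1/2·sR = -972/1073
mR = -1·sL + -1/2·sR = -2943/1073

90/37 18/29 -972/1073 -2943/1073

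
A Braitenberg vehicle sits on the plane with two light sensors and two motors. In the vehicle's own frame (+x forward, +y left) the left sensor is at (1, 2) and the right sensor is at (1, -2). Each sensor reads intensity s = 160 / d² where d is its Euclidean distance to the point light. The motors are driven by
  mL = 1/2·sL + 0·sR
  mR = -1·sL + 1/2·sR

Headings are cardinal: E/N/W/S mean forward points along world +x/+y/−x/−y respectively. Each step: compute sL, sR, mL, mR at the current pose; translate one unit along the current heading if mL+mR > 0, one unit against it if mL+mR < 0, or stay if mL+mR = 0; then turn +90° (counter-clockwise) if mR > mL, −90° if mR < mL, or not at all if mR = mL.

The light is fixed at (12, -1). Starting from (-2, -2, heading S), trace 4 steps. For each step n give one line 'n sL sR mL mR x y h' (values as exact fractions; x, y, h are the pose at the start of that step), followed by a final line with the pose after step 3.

n=0: pose=(-2,-2,S); sL=40/37, sR=8/13; mL=20/37, mR=-372/481; mL+mR=-112/481 → advance -1; mR−mL=-632/481 → turn -1·90°
n=1: pose=(-2,-1,W); sL=160/229, sR=160/229; mL=80/229, mR=-80/229; mL+mR=0 → advance +0; mR−mL=-160/229 → turn -1·90°
n=2: pose=(-2,-1,N); sL=160/257, sR=32/29; mL=80/257, mR=-528/7453; mL+mR=1792/7453 → advance +1; mR−mL=-2848/7453 → turn -1·90°
n=3: pose=(-2,0,E); sL=80/89, sR=16/17; mL=40/89, mR=-648/1513; mL+mR=32/1513 → advance +1; mR−mL=-1328/1513 → turn -1·90°

0 40/37 8/13 20/37 -372/481 -2 -2 S
1 160/229 160/229 80/229 -80/229 -2 -1 W
2 160/257 32/29 80/257 -528/7453 -2 -1 N
3 80/89 16/17 40/89 -648/1513 -2 0 E
final -1 0 S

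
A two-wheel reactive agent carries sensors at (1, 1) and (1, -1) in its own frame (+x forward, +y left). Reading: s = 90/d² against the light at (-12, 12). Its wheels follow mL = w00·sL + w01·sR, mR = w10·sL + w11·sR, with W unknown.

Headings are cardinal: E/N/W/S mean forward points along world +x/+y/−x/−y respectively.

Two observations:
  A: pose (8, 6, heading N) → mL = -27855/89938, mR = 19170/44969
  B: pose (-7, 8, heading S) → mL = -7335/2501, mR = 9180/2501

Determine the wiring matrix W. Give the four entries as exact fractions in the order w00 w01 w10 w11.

obs A: pose=(8,6,N) → sL=45/193, sR=45/233, mL=-27855/89938, mR=19170/44969
obs B: pose=(-7,8,S) → sL=90/61, sR=90/41, mL=-7335/2501, mR=9180/2501
sensor matrix S = [[45/193, 45/233], [90/61, 90/41]]; det S = 25515000/112467469
solve [mL_A; mL_B] = S·[w00; w01] and [mR_A; mR_B] = S·[w10; w11]:
  w00 = -1/2, w01 = -1, w10 = 1, w11 = 1

-1/2 -1 1 1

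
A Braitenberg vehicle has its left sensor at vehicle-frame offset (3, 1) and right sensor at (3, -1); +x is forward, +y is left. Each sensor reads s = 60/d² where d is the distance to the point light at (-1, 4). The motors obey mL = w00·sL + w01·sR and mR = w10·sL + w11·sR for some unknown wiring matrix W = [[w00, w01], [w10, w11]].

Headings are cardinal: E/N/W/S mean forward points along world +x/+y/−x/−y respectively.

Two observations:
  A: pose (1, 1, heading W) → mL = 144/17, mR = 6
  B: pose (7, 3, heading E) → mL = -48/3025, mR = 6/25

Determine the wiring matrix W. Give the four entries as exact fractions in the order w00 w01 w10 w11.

obs A: pose=(1,1,W) → sL=60/17, sR=12, mL=144/17, mR=6
obs B: pose=(7,3,E) → sL=60/121, sR=12/25, mL=-48/3025, mR=6/25
sensor matrix S = [[60/17, 12], [60/121, 12/25]]; det S = -43776/10285
solve [mL_A; mL_B] = S·[w00; w01] and [mR_A; mR_B] = S·[w10; w11]:
  w00 = -1, w01 = 1, w10 = 0, w11 = 1/2

-1 1 0 1/2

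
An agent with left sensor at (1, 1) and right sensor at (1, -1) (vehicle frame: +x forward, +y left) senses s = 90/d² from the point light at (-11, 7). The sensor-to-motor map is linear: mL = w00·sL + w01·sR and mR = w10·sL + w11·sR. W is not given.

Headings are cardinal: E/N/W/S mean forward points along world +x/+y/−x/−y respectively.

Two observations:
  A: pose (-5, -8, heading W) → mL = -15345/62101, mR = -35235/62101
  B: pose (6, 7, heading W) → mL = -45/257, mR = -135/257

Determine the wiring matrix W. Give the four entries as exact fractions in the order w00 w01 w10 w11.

1/2 -1 -1/2 -1

obs A: pose=(-5,-8,W) → sL=90/281, sR=90/221, mL=-15345/62101, mR=-35235/62101
obs B: pose=(6,7,W) → sL=90/257, sR=90/257, mL=-45/257, mR=-135/257
sensor matrix S = [[90/281, 90/221], [90/257, 90/257]]; det S = -486000/15959957
solve [mL_A; mL_B] = S·[w00; w01] and [mR_A; mR_B] = S·[w10; w11]:
  w00 = 1/2, w01 = -1, w10 = -1/2, w11 = -1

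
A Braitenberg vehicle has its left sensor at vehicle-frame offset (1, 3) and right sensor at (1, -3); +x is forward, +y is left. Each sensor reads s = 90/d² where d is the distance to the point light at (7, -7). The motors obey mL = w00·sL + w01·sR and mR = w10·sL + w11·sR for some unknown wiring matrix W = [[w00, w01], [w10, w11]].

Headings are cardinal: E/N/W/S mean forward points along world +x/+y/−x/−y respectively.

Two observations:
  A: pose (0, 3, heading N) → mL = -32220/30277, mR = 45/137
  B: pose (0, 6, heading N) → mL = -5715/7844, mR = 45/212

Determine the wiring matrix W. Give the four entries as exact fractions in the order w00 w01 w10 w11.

obs A: pose=(0,3,N) → sL=90/221, sR=90/137, mL=-32220/30277, mR=45/137
obs B: pose=(0,6,N) → sL=45/148, sR=45/106, mL=-5715/7844, mR=45/212
sensor matrix S = [[90/221, 90/137], [45/148, 45/106]]; det S = -3189375/118746394
solve [mL_A; mL_B] = S·[w00; w01] and [mR_A; mR_B] = S·[w10; w11]:
  w00 = -1, w01 = -1, w10 = 0, w11 = 1/2

-1 -1 0 1/2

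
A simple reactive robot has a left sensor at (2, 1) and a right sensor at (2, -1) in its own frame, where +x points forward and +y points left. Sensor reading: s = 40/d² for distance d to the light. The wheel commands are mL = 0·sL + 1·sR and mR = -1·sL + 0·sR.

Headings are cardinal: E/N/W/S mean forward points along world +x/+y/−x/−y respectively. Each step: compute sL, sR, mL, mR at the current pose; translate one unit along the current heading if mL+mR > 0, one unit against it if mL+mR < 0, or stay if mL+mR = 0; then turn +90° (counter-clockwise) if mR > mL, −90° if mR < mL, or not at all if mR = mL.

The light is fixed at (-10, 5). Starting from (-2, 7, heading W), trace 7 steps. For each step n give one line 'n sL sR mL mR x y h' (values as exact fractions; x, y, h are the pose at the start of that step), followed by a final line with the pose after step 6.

0 40/37 8/9 8/9 -40/37 -2 7 W
1 1/2 10/29 10/29 -1/2 -1 7 N
2 8/25 40/121 40/121 -8/25 -1 6 E
3 20/61 20/41 20/41 -20/61 0 6 S
4 8/13 8/13 8/13 -8/13 0 5 W
5 8/17 8/25 8/25 -8/17 0 5 N
6 5/18 10/37 10/37 -5/18 0 4 E
final -1 4 S

n=0: pose=(-2,7,W); sL=40/37, sR=8/9; mL=8/9, mR=-40/37; mL+mR=-64/333 → advance -1; mR−mL=-656/333 → turn -1·90°
n=1: pose=(-1,7,N); sL=1/2, sR=10/29; mL=10/29, mR=-1/2; mL+mR=-9/58 → advance -1; mR−mL=-49/58 → turn -1·90°
n=2: pose=(-1,6,E); sL=8/25, sR=40/121; mL=40/121, mR=-8/25; mL+mR=32/3025 → advance +1; mR−mL=-1968/3025 → turn -1·90°
n=3: pose=(0,6,S); sL=20/61, sR=20/41; mL=20/41, mR=-20/61; mL+mR=400/2501 → advance +1; mR−mL=-2040/2501 → turn -1·90°
n=4: pose=(0,5,W); sL=8/13, sR=8/13; mL=8/13, mR=-8/13; mL+mR=0 → advance +0; mR−mL=-16/13 → turn -1·90°
n=5: pose=(0,5,N); sL=8/17, sR=8/25; mL=8/25, mR=-8/17; mL+mR=-64/425 → advance -1; mR−mL=-336/425 → turn -1·90°
n=6: pose=(0,4,E); sL=5/18, sR=10/37; mL=10/37, mR=-5/18; mL+mR=-5/666 → advance -1; mR−mL=-365/666 → turn -1·90°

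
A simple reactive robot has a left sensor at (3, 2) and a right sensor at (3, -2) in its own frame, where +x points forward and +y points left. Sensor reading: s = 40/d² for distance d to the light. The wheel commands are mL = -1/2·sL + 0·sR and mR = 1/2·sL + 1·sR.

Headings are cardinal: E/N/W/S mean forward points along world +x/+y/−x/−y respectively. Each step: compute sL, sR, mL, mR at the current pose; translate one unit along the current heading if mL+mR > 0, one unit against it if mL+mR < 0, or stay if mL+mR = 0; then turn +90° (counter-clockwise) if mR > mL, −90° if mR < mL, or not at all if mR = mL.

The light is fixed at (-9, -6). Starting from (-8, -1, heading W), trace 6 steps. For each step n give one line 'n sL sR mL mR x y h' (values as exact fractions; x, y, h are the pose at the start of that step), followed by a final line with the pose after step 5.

n=0: pose=(-8,-1,W); sL=40/13, sR=40/53; mL=-20/13, mR=1580/689; mL+mR=40/53 → advance +1; mR−mL=2640/689 → turn +1·90°
n=1: pose=(-9,-1,S); sL=5, sR=5; mL=-5/2, mR=15/2; mL+mR=5 → advance +1; mR−mL=10 → turn +1·90°
n=2: pose=(-9,-2,E); sL=8/9, sR=40/13; mL=-4/9, mR=412/117; mL+mR=40/13 → advance +1; mR−mL=464/117 → turn +1·90°
n=3: pose=(-8,-2,N); sL=4/5, sR=20/29; mL=-2/5, mR=158/145; mL+mR=20/29 → advance +1; mR−mL=216/145 → turn +1·90°
n=4: pose=(-8,-1,W); sL=40/13, sR=40/53; mL=-20/13, mR=1580/689; mL+mR=40/53 → advance +1; mR−mL=2640/689 → turn +1·90°
n=5: pose=(-9,-1,S); sL=5, sR=5; mL=-5/2, mR=15/2; mL+mR=5 → advance +1; mR−mL=10 → turn +1·90°

0 40/13 40/53 -20/13 1580/689 -8 -1 W
1 5 5 -5/2 15/2 -9 -1 S
2 8/9 40/13 -4/9 412/117 -9 -2 E
3 4/5 20/29 -2/5 158/145 -8 -2 N
4 40/13 40/53 -20/13 1580/689 -8 -1 W
5 5 5 -5/2 15/2 -9 -1 S
final -9 -2 E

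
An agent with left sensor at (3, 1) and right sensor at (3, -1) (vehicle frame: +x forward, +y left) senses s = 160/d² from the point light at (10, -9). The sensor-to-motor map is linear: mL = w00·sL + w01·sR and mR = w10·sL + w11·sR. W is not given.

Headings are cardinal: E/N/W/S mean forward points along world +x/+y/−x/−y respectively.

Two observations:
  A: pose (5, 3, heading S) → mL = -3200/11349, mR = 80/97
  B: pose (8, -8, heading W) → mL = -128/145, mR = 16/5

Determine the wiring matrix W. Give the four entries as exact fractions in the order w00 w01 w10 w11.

obs A: pose=(5,3,S) → sL=160/97, sR=160/117, mL=-3200/11349, mR=80/97
obs B: pose=(8,-8,W) → sL=32/5, sR=160/29, mL=-128/145, mR=16/5
sensor matrix S = [[160/97, 160/117], [32/5, 160/29]]; det S = 114688/329121
solve [mL_A; mL_B] = S·[w00; w01] and [mR_A; mR_B] = S·[w10; w11]:
  w00 = -1, w01 = 1, w10 = 1/2, w11 = 0

-1 1 1/2 0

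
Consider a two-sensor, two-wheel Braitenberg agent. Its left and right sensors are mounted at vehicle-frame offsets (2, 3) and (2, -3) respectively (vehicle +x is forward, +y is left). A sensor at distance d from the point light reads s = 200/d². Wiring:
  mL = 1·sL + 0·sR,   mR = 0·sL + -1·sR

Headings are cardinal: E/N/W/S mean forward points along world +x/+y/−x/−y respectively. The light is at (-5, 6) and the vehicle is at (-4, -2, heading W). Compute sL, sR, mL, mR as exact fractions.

left sensor world pos  = (-6, -5); dL² = 122
right sensor world pos = (-6, 1); dR² = 26
sL = 200/122 = 100/61
sR = 200/26 = 100/13
mL = 1·sL + 0·sR = 100/61
mR = 0·sL + -1·sR = -100/13

100/61 100/13 100/61 -100/13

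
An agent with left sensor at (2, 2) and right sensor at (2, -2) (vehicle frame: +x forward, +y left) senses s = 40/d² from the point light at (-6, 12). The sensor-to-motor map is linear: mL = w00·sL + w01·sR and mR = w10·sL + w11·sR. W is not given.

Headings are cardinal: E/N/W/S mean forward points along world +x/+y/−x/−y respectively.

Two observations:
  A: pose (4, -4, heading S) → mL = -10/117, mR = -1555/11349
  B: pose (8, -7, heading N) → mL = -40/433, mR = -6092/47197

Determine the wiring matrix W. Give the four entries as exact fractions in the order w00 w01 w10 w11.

-1 0 -1 -1/2

obs A: pose=(4,-4,S) → sL=10/117, sR=10/97, mL=-10/117, mR=-1555/11349
obs B: pose=(8,-7,N) → sL=40/433, sR=8/109, mL=-40/433, mR=-6092/47197
sensor matrix S = [[10/117, 10/97], [40/433, 8/109]]; det S = -1741120/535638753
solve [mL_A; mL_B] = S·[w00; w01] and [mR_A; mR_B] = S·[w10; w11]:
  w00 = -1, w01 = 0, w10 = -1, w11 = -1/2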